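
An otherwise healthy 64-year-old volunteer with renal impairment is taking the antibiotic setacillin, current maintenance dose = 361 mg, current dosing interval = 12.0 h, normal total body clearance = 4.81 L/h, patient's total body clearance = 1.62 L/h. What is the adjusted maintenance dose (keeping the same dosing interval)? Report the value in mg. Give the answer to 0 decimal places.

To keep the same average steady-state level, dosing rate must scale with clearance.
CL ratio = 1.62 / 4.81 = 0.3368
New dose (same interval) = 361 × 0.3368 = 121.6 mg

122 mg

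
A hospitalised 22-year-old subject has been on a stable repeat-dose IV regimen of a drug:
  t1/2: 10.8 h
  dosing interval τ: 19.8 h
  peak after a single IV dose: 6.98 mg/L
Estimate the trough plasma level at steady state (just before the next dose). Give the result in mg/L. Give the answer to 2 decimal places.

k = ln2 / t½ = 0.693147 / 10.8 = 0.06418 h⁻¹
e^(−kτ) = e^(−0.06418 × 19.8) = 0.2806
Accumulation ratio R = 1 / (1 − e^(−kτ)) = 1 / (1 − 0.2806) = 1.390
Steady-state trough = C₀ × R × e^(−kτ) = 6.98 × 1.390 × 0.2806 = 2.722 mg/L

2.72 mg/L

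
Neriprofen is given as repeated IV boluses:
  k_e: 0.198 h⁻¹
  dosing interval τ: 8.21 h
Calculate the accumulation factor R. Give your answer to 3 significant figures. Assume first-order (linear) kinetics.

1.25

e^(−kτ) = e^(−0.1980 × 8.21) = 0.1968
Accumulation ratio R = 1 / (1 − e^(−kτ)) = 1 / (1 − 0.1968) = 1.245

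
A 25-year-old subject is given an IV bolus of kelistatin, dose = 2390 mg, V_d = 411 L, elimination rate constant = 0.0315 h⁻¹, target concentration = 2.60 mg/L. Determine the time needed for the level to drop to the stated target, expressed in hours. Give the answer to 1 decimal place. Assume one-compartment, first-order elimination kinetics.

C₀ = Dose / Vd = 2390 / 411 = 5.815 mg/L
t = ln(C₀ / C) / k = ln(5.815 / 2.60) / 0.03150
  = ln(2.237) / 0.03150 = 0.8051 / 0.03150 = 25.56 h

25.6 h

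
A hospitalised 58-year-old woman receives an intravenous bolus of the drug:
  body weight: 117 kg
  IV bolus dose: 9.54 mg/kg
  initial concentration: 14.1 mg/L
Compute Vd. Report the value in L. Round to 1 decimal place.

79.2 L

Dose = 9.54 × 117 = 1116 mg
Vd = Dose / C₀ = 1116 / 14.1 = 79.15 L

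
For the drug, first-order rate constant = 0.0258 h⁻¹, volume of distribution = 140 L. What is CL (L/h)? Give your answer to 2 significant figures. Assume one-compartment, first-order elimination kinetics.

CL = k × Vd = 0.0258 × 140 = 3.612 L/h

3.6 L/h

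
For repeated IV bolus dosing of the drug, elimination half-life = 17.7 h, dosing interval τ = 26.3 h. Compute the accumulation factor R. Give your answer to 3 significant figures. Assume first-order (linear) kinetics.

k = ln2 / t½ = 0.693147 / 17.7 = 0.03916 h⁻¹
e^(−kτ) = e^(−0.03916 × 26.3) = 0.3570
Accumulation ratio R = 1 / (1 − e^(−kτ)) = 1 / (1 − 0.3570) = 1.555

1.56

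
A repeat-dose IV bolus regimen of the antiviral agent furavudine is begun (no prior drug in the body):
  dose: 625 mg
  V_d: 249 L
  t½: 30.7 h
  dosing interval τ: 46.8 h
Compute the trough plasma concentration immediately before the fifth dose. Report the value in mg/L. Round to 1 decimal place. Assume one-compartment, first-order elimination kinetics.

1.3 mg/L

C₀ per dose = Dose / Vd = 625 / 249 = 2.510 mg/L
k = ln2 / t½ = 0.693147 / 30.7 = 0.02258 h⁻¹
Fraction remaining after one interval: r = e^(−kτ) = e^(−0.02258 × 46.8) = 0.3476
Before dose 5, 4 doses have been given (aged 1τ, 2τ, 3τ, 4τ).
C_trough = C₀ × (r + r² + … + r^4) = C₀ × r(1−r^4)/(1−r)
        = 2.510 × 0.3476 × (1 − 0.01460) / (1 − 0.3476) = 1.318 mg/L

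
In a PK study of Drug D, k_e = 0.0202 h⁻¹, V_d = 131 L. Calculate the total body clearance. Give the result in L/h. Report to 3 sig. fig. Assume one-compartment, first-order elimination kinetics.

2.65 L/h

CL = k × Vd = 0.0202 × 131 = 2.646 L/h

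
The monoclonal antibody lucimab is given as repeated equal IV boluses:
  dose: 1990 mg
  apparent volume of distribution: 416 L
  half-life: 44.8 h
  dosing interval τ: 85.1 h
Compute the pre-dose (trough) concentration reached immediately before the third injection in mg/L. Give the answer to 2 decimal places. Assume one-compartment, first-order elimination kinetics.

C₀ per dose = Dose / Vd = 1990 / 416 = 4.784 mg/L
k = ln2 / t½ = 0.693147 / 44.8 = 0.01547 h⁻¹
Fraction remaining after one interval: r = e^(−kτ) = e^(−0.01547 × 85.1) = 0.2681
Before dose 3, 2 doses have been given (aged 1τ, 2τ).
C_trough = C₀ × (r + r²) = 4.784 × (0.2681 + 0.07188) = 1.626 mg/L

1.63 mg/L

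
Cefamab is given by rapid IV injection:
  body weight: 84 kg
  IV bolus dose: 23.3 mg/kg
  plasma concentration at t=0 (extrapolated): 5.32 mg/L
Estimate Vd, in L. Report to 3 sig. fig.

Dose = 23.3 × 84 = 1957 mg
Vd = Dose / C₀ = 1957 / 5.32 = 367.9 L

368 L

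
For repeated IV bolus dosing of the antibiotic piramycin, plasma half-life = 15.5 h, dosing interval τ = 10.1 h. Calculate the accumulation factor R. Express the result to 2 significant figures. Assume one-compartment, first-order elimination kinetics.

2.8

k = ln2 / t½ = 0.693147 / 15.5 = 0.04472 h⁻¹
e^(−kτ) = e^(−0.04472 × 10.1) = 0.6366
Accumulation ratio R = 1 / (1 − e^(−kτ)) = 1 / (1 − 0.6366) = 2.752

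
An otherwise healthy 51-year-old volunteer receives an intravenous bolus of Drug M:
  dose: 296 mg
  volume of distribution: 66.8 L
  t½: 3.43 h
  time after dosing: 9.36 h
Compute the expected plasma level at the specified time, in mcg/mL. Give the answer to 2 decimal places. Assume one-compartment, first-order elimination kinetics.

0.67 mcg/mL

C₀ = Dose / Vd = 296.0 / 66.8 = 4.431 mg/L
k = ln2 / t½ = 0.693147 / 3.43 = 0.2021 h⁻¹
C = C₀ · e^(−k·t) = 4.431 × e^(−0.2021 × 9.36)
  = 4.431 × 0.1508 = 0.6682 mg/L
(0.6682 mg/L = 0.6682 mcg/mL)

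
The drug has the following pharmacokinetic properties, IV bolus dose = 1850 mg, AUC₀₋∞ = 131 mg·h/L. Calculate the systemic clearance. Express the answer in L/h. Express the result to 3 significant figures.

CL = Dose / AUC = 1850 / 131 = 14.12 L/h

14.1 L/h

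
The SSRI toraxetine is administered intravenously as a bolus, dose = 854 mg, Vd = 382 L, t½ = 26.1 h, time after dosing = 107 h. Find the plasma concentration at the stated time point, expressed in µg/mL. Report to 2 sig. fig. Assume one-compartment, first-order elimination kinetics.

C₀ = Dose / Vd = 854.0 / 382 = 2.236 mg/L
k = ln2 / t½ = 0.693147 / 26.1 = 0.02656 h⁻¹
C = C₀ · e^(−k·t) = 2.236 × e^(−0.02656 × 107)
  = 2.236 × 0.05831 = 0.1304 mg/L
(0.1304 mg/L = 0.1304 µg/mL)

0.13 µg/mL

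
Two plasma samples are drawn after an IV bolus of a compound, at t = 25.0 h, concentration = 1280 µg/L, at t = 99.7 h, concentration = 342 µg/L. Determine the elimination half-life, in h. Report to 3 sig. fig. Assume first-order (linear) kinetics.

k = ln(C₁/C₂) / (t₂ − t₁) = ln(1280/342) / (99.7 − 25.0)
  = 1.320 / 74.70 = 0.01767 h⁻¹
t½ = ln2 / k = 0.693147 / 0.01767 = 39.23 h

39.2 h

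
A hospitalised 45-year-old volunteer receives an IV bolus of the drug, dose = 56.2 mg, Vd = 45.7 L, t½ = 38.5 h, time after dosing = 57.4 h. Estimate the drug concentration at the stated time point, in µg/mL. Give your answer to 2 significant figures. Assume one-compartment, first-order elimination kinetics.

C₀ = Dose / Vd = 56.20 / 45.7 = 1.230 mg/L
k = ln2 / t½ = 0.693147 / 38.5 = 0.01800 h⁻¹
C = C₀ · e^(−k·t) = 1.230 × e^(−0.01800 × 57.4)
  = 1.230 × 0.3559 = 0.4378 mg/L
(0.4378 mg/L = 0.4378 µg/mL)

0.44 µg/mL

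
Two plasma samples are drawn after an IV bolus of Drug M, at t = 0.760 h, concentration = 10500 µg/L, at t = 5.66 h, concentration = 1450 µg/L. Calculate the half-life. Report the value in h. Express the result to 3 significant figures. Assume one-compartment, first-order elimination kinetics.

k = ln(C₁/C₂) / (t₂ − t₁) = ln(10500/1450) / (5.66 − 0.760)
  = 1.980 / 4.900 = 0.4041 h⁻¹
t½ = ln2 / k = 0.693147 / 0.4041 = 1.715 h

1.72 h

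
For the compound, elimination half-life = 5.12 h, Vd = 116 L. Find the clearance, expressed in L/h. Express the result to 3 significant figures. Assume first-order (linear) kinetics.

k = ln2 / t½ = 0.693147 / 5.12 = 0.1354 h⁻¹
CL = k × Vd = 0.1354 × 116 = 15.71 L/h

15.7 L/h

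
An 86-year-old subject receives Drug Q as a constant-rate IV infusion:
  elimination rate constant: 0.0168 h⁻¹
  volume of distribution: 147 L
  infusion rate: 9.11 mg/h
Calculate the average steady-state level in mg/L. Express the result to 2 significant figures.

3.7 mg/L

CL = k × Vd = 0.01680 × 147 = 2.470 L/h
At steady state Css = R₀ / CL = 9.11 / 2.470 = 3.688 mg/L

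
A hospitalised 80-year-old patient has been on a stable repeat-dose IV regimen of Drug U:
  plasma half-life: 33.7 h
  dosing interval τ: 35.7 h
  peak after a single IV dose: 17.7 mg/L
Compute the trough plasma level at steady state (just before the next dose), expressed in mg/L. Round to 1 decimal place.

16.3 mg/L

k = ln2 / t½ = 0.693147 / 33.7 = 0.02057 h⁻¹
e^(−kτ) = e^(−0.02057 × 35.7) = 0.4798
Accumulation ratio R = 1 / (1 − e^(−kτ)) = 1 / (1 − 0.4798) = 1.922
Steady-state trough = C₀ × R × e^(−kτ) = 17.7 × 1.922 × 0.4798 = 16.32 mg/L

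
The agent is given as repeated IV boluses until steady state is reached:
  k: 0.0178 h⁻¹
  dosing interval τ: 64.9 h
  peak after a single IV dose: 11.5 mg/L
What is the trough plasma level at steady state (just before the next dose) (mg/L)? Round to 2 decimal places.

e^(−kτ) = e^(−0.01780 × 64.9) = 0.3150
Accumulation ratio R = 1 / (1 − e^(−kτ)) = 1 / (1 − 0.3150) = 1.460
Steady-state trough = C₀ × R × e^(−kτ) = 11.5 × 1.460 × 0.3150 = 5.289 mg/L

5.29 mg/L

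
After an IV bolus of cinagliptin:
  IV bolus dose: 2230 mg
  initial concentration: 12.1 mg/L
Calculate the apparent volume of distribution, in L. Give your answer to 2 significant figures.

Vd = Dose / C₀ = 2230 / 12.1 = 184.3 L

180 L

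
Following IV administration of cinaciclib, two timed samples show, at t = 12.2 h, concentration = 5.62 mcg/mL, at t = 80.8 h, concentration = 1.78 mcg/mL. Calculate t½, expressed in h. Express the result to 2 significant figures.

41 h

k = ln(C₁/C₂) / (t₂ − t₁) = ln(5.62/1.78) / (80.8 − 12.2)
  = 1.150 / 68.60 = 0.01676 h⁻¹
t½ = ln2 / k = 0.693147 / 0.01676 = 41.36 h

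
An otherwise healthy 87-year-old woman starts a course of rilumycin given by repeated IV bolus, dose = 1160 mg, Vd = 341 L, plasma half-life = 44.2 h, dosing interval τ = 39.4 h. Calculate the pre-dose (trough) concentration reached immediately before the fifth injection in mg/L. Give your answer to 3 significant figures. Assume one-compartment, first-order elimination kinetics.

C₀ per dose = Dose / Vd = 1160 / 341 = 3.402 mg/L
k = ln2 / t½ = 0.693147 / 44.2 = 0.01568 h⁻¹
Fraction remaining after one interval: r = e^(−kτ) = e^(−0.01568 × 39.4) = 0.5391
Before dose 5, 4 doses have been given (aged 1τ, 2τ, 3τ, 4τ).
C_trough = C₀ × (r + r² + … + r^4) = C₀ × r(1−r^4)/(1−r)
        = 3.402 × 0.5391 × (1 − 0.08447) / (1 − 0.5391) = 3.643 mg/L

3.64 mg/L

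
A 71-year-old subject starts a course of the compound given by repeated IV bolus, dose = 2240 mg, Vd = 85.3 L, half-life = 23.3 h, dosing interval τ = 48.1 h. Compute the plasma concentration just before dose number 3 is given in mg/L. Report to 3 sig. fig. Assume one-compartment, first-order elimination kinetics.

7.78 mg/L

C₀ per dose = Dose / Vd = 2240 / 85.3 = 26.26 mg/L
k = ln2 / t½ = 0.693147 / 23.3 = 0.02975 h⁻¹
Fraction remaining after one interval: r = e^(−kτ) = e^(−0.02975 × 48.1) = 0.2391
Before dose 3, 2 doses have been given (aged 1τ, 2τ).
C_trough = C₀ × (r + r²) = 26.26 × (0.2391 + 0.05717) = 7.780 mg/L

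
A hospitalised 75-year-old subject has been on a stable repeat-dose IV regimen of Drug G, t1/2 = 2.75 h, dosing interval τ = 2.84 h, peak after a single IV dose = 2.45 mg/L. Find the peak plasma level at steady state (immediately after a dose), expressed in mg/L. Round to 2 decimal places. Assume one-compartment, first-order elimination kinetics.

4.79 mg/L

k = ln2 / t½ = 0.693147 / 2.75 = 0.2521 h⁻¹
e^(−kτ) = e^(−0.2521 × 2.84) = 0.4887
Accumulation ratio R = 1 / (1 − e^(−kτ)) = 1 / (1 − 0.4887) = 1.956
Steady-state peak = C₀ × R = 2.45 × 1.956 = 4.792 mg/L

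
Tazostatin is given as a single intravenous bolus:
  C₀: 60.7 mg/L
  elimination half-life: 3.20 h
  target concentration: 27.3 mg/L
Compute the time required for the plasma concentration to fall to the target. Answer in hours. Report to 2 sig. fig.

k = ln2 / t½ = 0.693147 / 3.20 = 0.2166 h⁻¹
t = ln(C₀ / C) / k = ln(60.70 / 27.3) / 0.2166
  = ln(2.223) / 0.2166 = 0.7989 / 0.2166 = 3.688 h

3.7 h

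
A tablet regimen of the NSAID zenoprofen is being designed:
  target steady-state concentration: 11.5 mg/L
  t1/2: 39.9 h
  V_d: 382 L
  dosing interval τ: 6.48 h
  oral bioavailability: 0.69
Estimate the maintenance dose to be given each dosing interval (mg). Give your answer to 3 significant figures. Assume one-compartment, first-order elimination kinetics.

717 mg

k = ln2 / t½ = 0.693147 / 39.9 = 0.01737 h⁻¹
CL = k × Vd = 0.01737 × 382 = 6.635 L/h
At steady state, F × (Dose/τ) = Css × CL.
Dose = Css × CL × τ / F = 11.5 × 6.635 × 6.48 / 0.69 = 716.6 mg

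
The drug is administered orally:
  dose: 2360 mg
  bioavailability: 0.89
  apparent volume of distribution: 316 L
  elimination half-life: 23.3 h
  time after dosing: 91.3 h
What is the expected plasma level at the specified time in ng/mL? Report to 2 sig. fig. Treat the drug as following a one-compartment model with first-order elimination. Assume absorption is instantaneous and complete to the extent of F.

Amount reaching circulation = F × Dose = 0.89 × 2360 = 2100 mg
C₀ = F·Dose / Vd = 2100 / 316 = 6.646 mg/L
k = ln2 / t½ = 0.693147 / 23.3 = 0.02975 h⁻¹
C = C₀ · e^(−k·t) = 6.646 × e^(−0.02975 × 91.3)
  = 6.646 × 0.06613 = 0.4395 mg/L
Convert: 0.4395 mg/L × 1000 = 439.5 ng/mL

440 ng/mL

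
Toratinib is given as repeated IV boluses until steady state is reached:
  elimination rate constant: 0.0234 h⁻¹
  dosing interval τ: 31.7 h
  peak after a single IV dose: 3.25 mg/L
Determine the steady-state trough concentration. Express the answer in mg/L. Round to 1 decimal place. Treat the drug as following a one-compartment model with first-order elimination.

e^(−kτ) = e^(−0.02340 × 31.7) = 0.4763
Accumulation ratio R = 1 / (1 − e^(−kτ)) = 1 / (1 − 0.4763) = 1.909
Steady-state trough = C₀ × R × e^(−kτ) = 3.25 × 1.909 × 0.4763 = 2.955 mg/L

3.0 mg/L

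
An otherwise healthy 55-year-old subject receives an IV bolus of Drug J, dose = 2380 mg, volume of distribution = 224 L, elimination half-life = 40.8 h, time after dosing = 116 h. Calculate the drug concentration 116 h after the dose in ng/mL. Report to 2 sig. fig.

1500 ng/mL

C₀ = Dose / Vd = 2380 / 224 = 10.63 mg/L
k = ln2 / t½ = 0.693147 / 40.8 = 0.01699 h⁻¹
C = C₀ · e^(−k·t) = 10.63 × e^(−0.01699 × 116)
  = 10.63 × 0.1393 = 1.481 mg/L
Convert: 1.481 mg/L × 1000 = 1481 ng/mL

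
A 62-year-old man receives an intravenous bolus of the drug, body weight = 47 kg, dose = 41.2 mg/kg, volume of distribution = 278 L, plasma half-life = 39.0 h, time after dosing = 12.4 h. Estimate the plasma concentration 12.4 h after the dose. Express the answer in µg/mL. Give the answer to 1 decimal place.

Total dose = 41.2 × 47 = 1936 mg
C₀ = Dose / Vd = 1936 / 278 = 6.964 mg/L
k = ln2 / t½ = 0.693147 / 39.0 = 0.01777 h⁻¹
C = C₀ · e^(−k·t) = 6.964 × e^(−0.01777 × 12.4)
  = 6.964 × 0.8022 = 5.587 mg/L
(5.587 mg/L = 5.587 µg/mL)

5.6 µg/mL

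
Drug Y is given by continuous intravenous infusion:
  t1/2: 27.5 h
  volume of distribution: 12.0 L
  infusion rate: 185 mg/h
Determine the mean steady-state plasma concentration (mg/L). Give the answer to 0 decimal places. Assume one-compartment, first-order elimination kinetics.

612 mg/L

k = ln2 / t½ = 0.693147 / 27.5 = 0.02521 h⁻¹
CL = k × Vd = 0.02521 × 12.0 = 0.3025 L/h
At steady state Css = R₀ / CL = 185 / 0.3025 = 611.6 mg/L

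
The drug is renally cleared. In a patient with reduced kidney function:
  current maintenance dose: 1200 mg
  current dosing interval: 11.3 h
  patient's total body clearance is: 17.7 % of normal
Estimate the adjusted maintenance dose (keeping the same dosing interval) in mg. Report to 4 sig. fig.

212.4 mg

To keep the same average steady-state level, dosing rate must scale with clearance.
CL ratio = 17.7 / 100 = 0.1770
New dose (same interval) = 1200 × 0.1770 = 212.4 mg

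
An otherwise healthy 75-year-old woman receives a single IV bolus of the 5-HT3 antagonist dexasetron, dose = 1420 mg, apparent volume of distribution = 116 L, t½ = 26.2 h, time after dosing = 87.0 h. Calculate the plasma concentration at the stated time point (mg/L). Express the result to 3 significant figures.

1.23 mg/L

C₀ = Dose / Vd = 1420 / 116 = 12.24 mg/L
k = ln2 / t½ = 0.693147 / 26.2 = 0.02646 h⁻¹
C = C₀ · e^(−k·t) = 12.24 × e^(−0.02646 × 87.0)
  = 12.24 × 0.1001 = 1.225 mg/L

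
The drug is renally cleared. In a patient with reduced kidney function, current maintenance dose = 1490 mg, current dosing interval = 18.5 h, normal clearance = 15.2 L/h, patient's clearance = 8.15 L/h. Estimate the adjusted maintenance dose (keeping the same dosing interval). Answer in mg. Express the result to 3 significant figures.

To keep the same average steady-state level, dosing rate must scale with clearance.
CL ratio = 8.15 / 15.2 = 0.5362
New dose (same interval) = 1490 × 0.5362 = 798.9 mg

799 mg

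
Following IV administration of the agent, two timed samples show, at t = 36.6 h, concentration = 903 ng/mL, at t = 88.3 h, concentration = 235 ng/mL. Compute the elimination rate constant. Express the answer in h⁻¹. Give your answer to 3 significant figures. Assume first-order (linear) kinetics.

k = ln(C₁/C₂) / (t₂ − t₁) = ln(903/235) / (88.3 − 36.6)
  = 1.346 / 51.70 = 0.02603 h⁻¹

0.0260 h⁻¹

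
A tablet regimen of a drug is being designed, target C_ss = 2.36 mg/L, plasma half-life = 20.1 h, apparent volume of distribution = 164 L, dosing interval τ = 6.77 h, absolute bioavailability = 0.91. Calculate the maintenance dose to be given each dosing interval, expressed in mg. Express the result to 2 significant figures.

99 mg

k = ln2 / t½ = 0.693147 / 20.1 = 0.03448 h⁻¹
CL = k × Vd = 0.03448 × 164 = 5.655 L/h
At steady state, F × (Dose/τ) = Css × CL.
Dose = Css × CL × τ / F = 2.36 × 5.655 × 6.77 / 0.91 = 99.29 mg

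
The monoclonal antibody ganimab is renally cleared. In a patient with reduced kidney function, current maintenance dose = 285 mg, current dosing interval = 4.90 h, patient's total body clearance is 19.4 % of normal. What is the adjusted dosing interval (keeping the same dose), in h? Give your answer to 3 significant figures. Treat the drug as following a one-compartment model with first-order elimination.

To keep the same average steady-state level, dosing rate must scale with clearance.
CL ratio = 19.4 / 100 = 0.1940
New interval (same dose) = 4.90 / 0.1940 = 25.26 h

25.3 h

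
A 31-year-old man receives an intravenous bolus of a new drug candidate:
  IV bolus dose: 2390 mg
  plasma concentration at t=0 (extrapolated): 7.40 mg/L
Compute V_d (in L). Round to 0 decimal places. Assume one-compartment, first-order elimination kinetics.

323 L

Vd = Dose / C₀ = 2390 / 7.40 = 323.0 L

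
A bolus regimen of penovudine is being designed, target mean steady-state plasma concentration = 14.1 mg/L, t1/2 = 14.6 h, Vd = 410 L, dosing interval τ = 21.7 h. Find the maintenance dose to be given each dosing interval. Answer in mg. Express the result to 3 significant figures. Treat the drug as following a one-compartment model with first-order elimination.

k = ln2 / t½ = 0.693147 / 14.6 = 0.04748 h⁻¹
CL = k × Vd = 0.04748 × 410 = 19.47 L/h
At steady state, Dose/τ = Css × CL.
Dose = Css × CL × τ = 14.1 × 19.47 × 21.7 = 5957 mg

5960 mg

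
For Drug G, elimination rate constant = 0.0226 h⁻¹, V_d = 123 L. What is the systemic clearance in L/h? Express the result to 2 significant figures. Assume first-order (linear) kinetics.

CL = k × Vd = 0.0226 × 123 = 2.780 L/h

2.8 L/h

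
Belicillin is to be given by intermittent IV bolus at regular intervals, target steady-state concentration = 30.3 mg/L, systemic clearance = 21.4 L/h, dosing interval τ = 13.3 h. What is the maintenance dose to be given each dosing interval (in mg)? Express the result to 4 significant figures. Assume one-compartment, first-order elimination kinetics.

At steady state, Dose/τ = Css × CL.
Dose = Css × CL × τ = 30.3 × 21.40 × 13.3 = 8624 mg

8624 mg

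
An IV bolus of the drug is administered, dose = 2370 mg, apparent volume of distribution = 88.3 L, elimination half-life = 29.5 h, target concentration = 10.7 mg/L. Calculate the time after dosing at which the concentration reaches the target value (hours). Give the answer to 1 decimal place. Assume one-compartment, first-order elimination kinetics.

39.1 h

C₀ = Dose / Vd = 2370 / 88.3 = 26.84 mg/L
k = ln2 / t½ = 0.693147 / 29.5 = 0.02350 h⁻¹
t = ln(C₀ / C) / k = ln(26.84 / 10.7) / 0.02350
  = ln(2.508) / 0.02350 = 0.9195 / 0.02350 = 39.13 h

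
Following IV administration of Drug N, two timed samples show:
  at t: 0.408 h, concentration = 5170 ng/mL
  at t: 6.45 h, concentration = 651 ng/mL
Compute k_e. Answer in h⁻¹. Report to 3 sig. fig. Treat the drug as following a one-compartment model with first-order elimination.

0.343 h⁻¹

k = ln(C₁/C₂) / (t₂ − t₁) = ln(5170/651) / (6.45 − 0.408)
  = 2.072 / 6.042 = 0.3429 h⁻¹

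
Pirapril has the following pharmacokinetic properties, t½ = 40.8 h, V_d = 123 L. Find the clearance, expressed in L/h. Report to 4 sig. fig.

k = ln2 / t½ = 0.693147 / 40.8 = 0.01699 h⁻¹
CL = k × Vd = 0.01699 × 123 = 2.090 L/h

2.090 L/h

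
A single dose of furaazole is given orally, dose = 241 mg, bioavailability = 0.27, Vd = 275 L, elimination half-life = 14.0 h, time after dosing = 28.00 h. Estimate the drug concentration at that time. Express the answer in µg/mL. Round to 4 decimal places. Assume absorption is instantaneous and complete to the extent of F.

0.0592 µg/mL

Amount reaching circulation = F × Dose = 0.27 × 241.0 = 65.07 mg
C₀ = F·Dose / Vd = 65.07 / 275 = 0.2366 mg/L
k = ln2 / t½ = 0.693147 / 14.0 = 0.04951 h⁻¹
t / t½ = 28.00 / 14.0 = 2 half-lives
C = C₀ × (1/2)^2 = 0.2366 × 0.2500 = 0.05915 mg/L
(0.05915 mg/L = 0.05915 µg/mL)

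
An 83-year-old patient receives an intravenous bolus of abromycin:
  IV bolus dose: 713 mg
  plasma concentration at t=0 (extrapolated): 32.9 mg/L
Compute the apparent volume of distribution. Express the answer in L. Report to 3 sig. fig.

Vd = Dose / C₀ = 713.0 / 32.9 = 21.67 L

21.7 L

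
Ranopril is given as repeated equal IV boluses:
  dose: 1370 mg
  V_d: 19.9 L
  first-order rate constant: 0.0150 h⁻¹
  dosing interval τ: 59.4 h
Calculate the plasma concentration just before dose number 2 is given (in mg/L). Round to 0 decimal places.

C₀ per dose = Dose / Vd = 1370 / 19.9 = 68.84 mg/L
Fraction remaining after one interval: r = e^(−kτ) = e^(−0.01500 × 59.4) = 0.4102
Before dose 2, 1 dose has been given (aged 1τ).
C_trough = C₀ × r = 68.84 × 0.4102 = 28.24 mg/L

28 mg/L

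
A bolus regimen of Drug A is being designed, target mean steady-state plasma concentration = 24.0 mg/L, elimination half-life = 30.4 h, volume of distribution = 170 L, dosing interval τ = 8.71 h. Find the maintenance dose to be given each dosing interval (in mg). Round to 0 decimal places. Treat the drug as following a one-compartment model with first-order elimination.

810 mg

k = ln2 / t½ = 0.693147 / 30.4 = 0.02280 h⁻¹
CL = k × Vd = 0.02280 × 170 = 3.876 L/h
At steady state, Dose/τ = Css × CL.
Dose = Css × CL × τ = 24.0 × 3.876 × 8.71 = 810.2 mg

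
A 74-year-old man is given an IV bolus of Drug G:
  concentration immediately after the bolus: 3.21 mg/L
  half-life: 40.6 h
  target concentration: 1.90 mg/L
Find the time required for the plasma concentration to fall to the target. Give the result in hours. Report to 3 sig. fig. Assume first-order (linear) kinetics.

k = ln2 / t½ = 0.693147 / 40.6 = 0.01707 h⁻¹
t = ln(C₀ / C) / k = ln(3.210 / 1.90) / 0.01707
  = ln(1.689) / 0.01707 = 0.5241 / 0.01707 = 30.70 h

30.7 h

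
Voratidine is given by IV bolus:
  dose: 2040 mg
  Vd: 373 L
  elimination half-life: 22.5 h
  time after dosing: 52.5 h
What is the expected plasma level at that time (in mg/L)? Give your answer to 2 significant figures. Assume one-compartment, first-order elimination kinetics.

1.1 mg/L

C₀ = Dose / Vd = 2040 / 373 = 5.469 mg/L
k = ln2 / t½ = 0.693147 / 22.5 = 0.03081 h⁻¹
C = C₀ · e^(−k·t) = 5.469 × e^(−0.03081 × 52.5)
  = 5.469 × 0.1984 = 1.085 mg/L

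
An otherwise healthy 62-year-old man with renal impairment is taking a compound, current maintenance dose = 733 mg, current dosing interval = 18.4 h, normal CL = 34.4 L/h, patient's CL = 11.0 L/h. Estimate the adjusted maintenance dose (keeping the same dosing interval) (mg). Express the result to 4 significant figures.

To keep the same average steady-state level, dosing rate must scale with clearance.
CL ratio = 11.0 / 34.4 = 0.3198
New dose (same interval) = 733 × 0.3198 = 234.4 mg

234.4 mg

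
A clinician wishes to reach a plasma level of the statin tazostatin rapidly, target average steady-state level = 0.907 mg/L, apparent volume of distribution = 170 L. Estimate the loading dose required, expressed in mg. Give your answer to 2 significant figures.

LD = Css × Vd = 0.907 × 170 = 154.2 mg

150 mg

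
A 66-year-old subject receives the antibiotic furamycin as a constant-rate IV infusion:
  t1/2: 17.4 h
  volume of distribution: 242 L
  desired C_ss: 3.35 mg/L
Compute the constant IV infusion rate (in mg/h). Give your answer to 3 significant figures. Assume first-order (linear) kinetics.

32.3 mg/h

k = ln2 / t½ = 0.693147 / 17.4 = 0.03984 h⁻¹
CL = k × Vd = 0.03984 × 242 = 9.641 L/h
At steady state, infusion rate R₀ = Css × CL = 3.35 × 9.641 = 32.30 mg/h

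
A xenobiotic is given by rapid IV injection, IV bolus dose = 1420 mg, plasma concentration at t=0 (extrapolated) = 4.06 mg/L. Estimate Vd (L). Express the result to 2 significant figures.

Vd = Dose / C₀ = 1420 / 4.06 = 349.8 L

350 L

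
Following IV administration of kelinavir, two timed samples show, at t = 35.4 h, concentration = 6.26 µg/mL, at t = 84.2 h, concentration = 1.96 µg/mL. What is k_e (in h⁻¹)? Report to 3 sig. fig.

k = ln(C₁/C₂) / (t₂ − t₁) = ln(6.26/1.96) / (84.2 − 35.4)
  = 1.161 / 48.80 = 0.02379 h⁻¹

0.0238 h⁻¹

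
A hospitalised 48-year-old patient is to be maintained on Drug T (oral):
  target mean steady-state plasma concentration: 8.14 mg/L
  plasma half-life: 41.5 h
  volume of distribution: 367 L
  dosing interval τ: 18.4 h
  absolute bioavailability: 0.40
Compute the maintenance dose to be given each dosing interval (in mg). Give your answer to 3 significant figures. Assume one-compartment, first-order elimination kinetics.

2300 mg

k = ln2 / t½ = 0.693147 / 41.5 = 0.01670 h⁻¹
CL = k × Vd = 0.01670 × 367 = 6.129 L/h
At steady state, F × (Dose/τ) = Css × CL.
Dose = Css × CL × τ / F = 8.14 × 6.129 × 18.4 / 0.40 = 2295 mg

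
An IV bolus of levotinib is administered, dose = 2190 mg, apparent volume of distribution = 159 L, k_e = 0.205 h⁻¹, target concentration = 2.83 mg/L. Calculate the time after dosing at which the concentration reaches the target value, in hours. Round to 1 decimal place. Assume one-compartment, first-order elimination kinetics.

C₀ = Dose / Vd = 2190 / 159 = 13.77 mg/L
t = ln(C₀ / C) / k = ln(13.77 / 2.83) / 0.2050
  = ln(4.866) / 0.2050 = 1.582 / 0.2050 = 7.717 h

7.7 h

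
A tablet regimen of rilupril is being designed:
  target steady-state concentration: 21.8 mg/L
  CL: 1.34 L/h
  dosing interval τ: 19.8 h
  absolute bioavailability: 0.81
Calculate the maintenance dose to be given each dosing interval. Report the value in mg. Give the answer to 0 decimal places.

At steady state, F × (Dose/τ) = Css × CL.
Dose = Css × CL × τ / F = 21.8 × 1.340 × 19.8 / 0.81 = 714.1 mg

714 mg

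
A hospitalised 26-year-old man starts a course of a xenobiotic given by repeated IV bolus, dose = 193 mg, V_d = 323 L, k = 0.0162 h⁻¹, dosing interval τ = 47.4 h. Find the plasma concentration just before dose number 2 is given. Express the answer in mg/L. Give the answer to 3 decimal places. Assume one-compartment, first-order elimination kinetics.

C₀ per dose = Dose / Vd = 193 / 323 = 0.5975 mg/L
Fraction remaining after one interval: r = e^(−kτ) = e^(−0.01620 × 47.4) = 0.4640
Before dose 2, 1 dose has been given (aged 1τ).
C_trough = C₀ × r = 0.5975 × 0.4640 = 0.2772 mg/L

0.277 mg/L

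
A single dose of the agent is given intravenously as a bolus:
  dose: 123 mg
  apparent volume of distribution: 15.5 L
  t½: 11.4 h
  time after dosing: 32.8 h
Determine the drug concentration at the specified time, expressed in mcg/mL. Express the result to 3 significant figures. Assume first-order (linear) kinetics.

C₀ = Dose / Vd = 123.0 / 15.5 = 7.935 mg/L
k = ln2 / t½ = 0.693147 / 11.4 = 0.06080 h⁻¹
C = C₀ · e^(−k·t) = 7.935 × e^(−0.06080 × 32.8)
  = 7.935 × 0.1361 = 1.080 mg/L
(1.080 mg/L = 1.080 mcg/mL)

1.08 mcg/mL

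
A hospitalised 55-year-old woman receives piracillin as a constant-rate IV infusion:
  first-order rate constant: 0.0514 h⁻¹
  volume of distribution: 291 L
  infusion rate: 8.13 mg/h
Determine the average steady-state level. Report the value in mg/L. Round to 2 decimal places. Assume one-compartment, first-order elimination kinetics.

CL = k × Vd = 0.05140 × 291 = 14.96 L/h
At steady state Css = R₀ / CL = 8.13 / 14.96 = 0.5434 mg/L

0.54 mg/L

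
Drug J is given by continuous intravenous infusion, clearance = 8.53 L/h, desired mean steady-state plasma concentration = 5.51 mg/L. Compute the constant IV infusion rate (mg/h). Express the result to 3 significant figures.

47.0 mg/h

At steady state, infusion rate R₀ = Css × CL = 5.51 × 8.530 = 47.00 mg/h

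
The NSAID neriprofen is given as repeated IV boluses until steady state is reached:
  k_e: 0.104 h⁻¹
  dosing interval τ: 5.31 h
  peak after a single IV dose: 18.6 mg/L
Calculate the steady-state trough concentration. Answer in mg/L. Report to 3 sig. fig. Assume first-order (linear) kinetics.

e^(−kτ) = e^(−0.1040 × 5.31) = 0.5757
Accumulation ratio R = 1 / (1 − e^(−kτ)) = 1 / (1 − 0.5757) = 2.357
Steady-state trough = C₀ × R × e^(−kτ) = 18.6 × 2.357 × 0.5757 = 25.24 mg/L

25.2 mg/L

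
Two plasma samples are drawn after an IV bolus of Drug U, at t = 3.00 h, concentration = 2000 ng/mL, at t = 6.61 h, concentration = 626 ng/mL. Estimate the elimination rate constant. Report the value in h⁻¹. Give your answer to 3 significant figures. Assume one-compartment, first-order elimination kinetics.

k = ln(C₁/C₂) / (t₂ − t₁) = ln(2000/626) / (6.61 − 3.00)
  = 1.162 / 3.610 = 0.3219 h⁻¹

0.322 h⁻¹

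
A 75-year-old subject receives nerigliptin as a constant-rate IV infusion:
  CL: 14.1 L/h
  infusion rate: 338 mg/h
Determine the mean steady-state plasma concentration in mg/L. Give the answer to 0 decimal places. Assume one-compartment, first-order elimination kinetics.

24 mg/L

At steady state Css = R₀ / CL = 338 / 14.10 = 23.97 mg/L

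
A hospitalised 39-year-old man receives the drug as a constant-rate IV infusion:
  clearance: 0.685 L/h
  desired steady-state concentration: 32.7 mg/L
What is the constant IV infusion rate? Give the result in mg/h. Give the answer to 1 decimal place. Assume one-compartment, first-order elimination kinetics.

22.4 mg/h

At steady state, infusion rate R₀ = Css × CL = 32.7 × 0.6850 = 22.40 mg/h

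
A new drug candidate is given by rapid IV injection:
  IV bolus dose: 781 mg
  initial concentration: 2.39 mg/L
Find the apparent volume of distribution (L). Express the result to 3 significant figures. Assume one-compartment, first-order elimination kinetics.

Vd = Dose / C₀ = 781.0 / 2.39 = 326.8 L

327 L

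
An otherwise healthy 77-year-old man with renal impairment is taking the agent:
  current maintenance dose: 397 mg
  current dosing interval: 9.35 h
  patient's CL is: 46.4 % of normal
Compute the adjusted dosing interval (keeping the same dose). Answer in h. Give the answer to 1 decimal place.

20.2 h

To keep the same average steady-state level, dosing rate must scale with clearance.
CL ratio = 46.4 / 100 = 0.4640
New interval (same dose) = 9.35 / 0.4640 = 20.15 h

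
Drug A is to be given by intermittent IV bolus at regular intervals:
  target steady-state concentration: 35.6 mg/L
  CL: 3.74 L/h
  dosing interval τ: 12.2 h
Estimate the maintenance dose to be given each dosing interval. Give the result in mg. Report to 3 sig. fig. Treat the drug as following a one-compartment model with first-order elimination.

At steady state, Dose/τ = Css × CL.
Dose = Css × CL × τ = 35.6 × 3.740 × 12.2 = 1624 mg

1620 mg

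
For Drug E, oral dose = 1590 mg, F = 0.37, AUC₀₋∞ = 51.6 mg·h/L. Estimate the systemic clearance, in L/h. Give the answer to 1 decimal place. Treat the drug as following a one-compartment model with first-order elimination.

CL = F·Dose / AUC = 0.37 × 1590 / 51.6 = 11.40 L/h

11.4 L/h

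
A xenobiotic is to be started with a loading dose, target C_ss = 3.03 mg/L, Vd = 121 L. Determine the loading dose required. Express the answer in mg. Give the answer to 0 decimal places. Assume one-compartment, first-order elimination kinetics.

367 mg

LD = Css × Vd = 3.03 × 121 = 366.6 mg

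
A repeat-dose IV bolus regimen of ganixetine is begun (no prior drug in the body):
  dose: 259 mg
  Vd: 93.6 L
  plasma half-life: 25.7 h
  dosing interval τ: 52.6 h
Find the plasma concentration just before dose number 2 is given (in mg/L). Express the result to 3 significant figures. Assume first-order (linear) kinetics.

0.670 mg/L

C₀ per dose = Dose / Vd = 259 / 93.6 = 2.767 mg/L
k = ln2 / t½ = 0.693147 / 25.7 = 0.02697 h⁻¹
Fraction remaining after one interval: r = e^(−kτ) = e^(−0.02697 × 52.6) = 0.2420
Before dose 2, 1 dose has been given (aged 1τ).
C_trough = C₀ × r = 2.767 × 0.2420 = 0.6696 mg/L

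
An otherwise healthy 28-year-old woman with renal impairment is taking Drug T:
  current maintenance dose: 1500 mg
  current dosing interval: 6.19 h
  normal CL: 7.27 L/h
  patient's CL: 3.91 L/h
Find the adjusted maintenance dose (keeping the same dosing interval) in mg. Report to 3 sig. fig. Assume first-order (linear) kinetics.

To keep the same average steady-state level, dosing rate must scale with clearance.
CL ratio = 3.91 / 7.27 = 0.5378
New dose (same interval) = 1500 × 0.5378 = 806.7 mg

807 mg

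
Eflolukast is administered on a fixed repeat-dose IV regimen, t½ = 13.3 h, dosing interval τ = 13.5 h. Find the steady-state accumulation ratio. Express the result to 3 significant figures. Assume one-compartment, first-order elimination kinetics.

1.98

k = ln2 / t½ = 0.693147 / 13.3 = 0.05212 h⁻¹
e^(−kτ) = e^(−0.05212 × 13.5) = 0.4948
Accumulation ratio R = 1 / (1 − e^(−kτ)) = 1 / (1 − 0.4948) = 1.979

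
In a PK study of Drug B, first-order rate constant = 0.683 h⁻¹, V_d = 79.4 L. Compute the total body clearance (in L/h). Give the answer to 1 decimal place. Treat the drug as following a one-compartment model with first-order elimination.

54.2 L/h

CL = k × Vd = 0.683 × 79.4 = 54.23 L/h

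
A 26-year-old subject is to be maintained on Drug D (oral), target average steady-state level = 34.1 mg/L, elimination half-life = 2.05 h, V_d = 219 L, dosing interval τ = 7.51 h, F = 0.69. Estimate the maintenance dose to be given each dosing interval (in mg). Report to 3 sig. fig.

27500 mg

k = ln2 / t½ = 0.693147 / 2.05 = 0.3381 h⁻¹
CL = k × Vd = 0.3381 × 219 = 74.04 L/h
At steady state, F × (Dose/τ) = Css × CL.
Dose = Css × CL × τ / F = 34.1 × 74.04 × 7.51 / 0.69 = 27480 mg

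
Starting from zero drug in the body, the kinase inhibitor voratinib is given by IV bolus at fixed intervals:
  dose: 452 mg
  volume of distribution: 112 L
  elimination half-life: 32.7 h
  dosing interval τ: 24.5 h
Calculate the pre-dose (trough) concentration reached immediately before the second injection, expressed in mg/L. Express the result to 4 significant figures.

2.401 mg/L

C₀ per dose = Dose / Vd = 452 / 112 = 4.036 mg/L
k = ln2 / t½ = 0.693147 / 32.7 = 0.02120 h⁻¹
Fraction remaining after one interval: r = e^(−kτ) = e^(−0.02120 × 24.5) = 0.5949
Before dose 2, 1 dose has been given (aged 1τ).
C_trough = C₀ × r = 4.036 × 0.5949 = 2.401 mg/L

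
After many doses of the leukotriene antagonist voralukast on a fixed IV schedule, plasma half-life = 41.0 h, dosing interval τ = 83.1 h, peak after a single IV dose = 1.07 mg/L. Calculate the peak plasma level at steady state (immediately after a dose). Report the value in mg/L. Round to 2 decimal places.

k = ln2 / t½ = 0.693147 / 41.0 = 0.01691 h⁻¹
e^(−kτ) = e^(−0.01691 × 83.1) = 0.2453
Accumulation ratio R = 1 / (1 − e^(−kτ)) = 1 / (1 − 0.2453) = 1.325
Steady-state peak = C₀ × R = 1.07 × 1.325 = 1.418 mg/L

1.42 mg/L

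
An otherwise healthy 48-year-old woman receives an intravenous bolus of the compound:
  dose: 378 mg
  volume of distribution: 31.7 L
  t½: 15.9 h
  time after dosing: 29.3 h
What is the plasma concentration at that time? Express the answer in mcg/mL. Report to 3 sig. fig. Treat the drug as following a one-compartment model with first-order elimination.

3.32 mcg/mL

C₀ = Dose / Vd = 378.0 / 31.7 = 11.92 mg/L
k = ln2 / t½ = 0.693147 / 15.9 = 0.04359 h⁻¹
C = C₀ · e^(−k·t) = 11.92 × e^(−0.04359 × 29.3)
  = 11.92 × 0.2788 = 3.323 mg/L
(3.323 mg/L = 3.323 mcg/mL)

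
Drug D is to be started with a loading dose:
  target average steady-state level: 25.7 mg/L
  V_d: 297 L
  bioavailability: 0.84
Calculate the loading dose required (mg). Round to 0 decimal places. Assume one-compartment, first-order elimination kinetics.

9087 mg

LD = Css × Vd / F = 25.7 × 297 / 0.84 = 9087 mg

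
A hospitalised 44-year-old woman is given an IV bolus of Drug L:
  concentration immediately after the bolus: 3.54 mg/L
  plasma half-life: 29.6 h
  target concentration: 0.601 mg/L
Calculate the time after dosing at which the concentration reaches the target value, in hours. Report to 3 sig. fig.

75.7 h

k = ln2 / t½ = 0.693147 / 29.6 = 0.02342 h⁻¹
t = ln(C₀ / C) / k = ln(3.540 / 0.601) / 0.02342
  = ln(5.890) / 0.02342 = 1.773 / 0.02342 = 75.70 h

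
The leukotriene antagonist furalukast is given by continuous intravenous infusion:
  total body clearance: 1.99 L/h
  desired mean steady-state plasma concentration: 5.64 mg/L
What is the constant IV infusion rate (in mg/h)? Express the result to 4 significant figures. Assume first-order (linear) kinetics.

11.22 mg/h

At steady state, infusion rate R₀ = Css × CL = 5.64 × 1.990 = 11.22 mg/h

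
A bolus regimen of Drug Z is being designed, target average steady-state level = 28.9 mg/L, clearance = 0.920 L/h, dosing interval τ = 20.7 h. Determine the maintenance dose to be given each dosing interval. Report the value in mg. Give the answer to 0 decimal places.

550 mg

At steady state, Dose/τ = Css × CL.
Dose = Css × CL × τ = 28.9 × 0.9200 × 20.7 = 550.4 mg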